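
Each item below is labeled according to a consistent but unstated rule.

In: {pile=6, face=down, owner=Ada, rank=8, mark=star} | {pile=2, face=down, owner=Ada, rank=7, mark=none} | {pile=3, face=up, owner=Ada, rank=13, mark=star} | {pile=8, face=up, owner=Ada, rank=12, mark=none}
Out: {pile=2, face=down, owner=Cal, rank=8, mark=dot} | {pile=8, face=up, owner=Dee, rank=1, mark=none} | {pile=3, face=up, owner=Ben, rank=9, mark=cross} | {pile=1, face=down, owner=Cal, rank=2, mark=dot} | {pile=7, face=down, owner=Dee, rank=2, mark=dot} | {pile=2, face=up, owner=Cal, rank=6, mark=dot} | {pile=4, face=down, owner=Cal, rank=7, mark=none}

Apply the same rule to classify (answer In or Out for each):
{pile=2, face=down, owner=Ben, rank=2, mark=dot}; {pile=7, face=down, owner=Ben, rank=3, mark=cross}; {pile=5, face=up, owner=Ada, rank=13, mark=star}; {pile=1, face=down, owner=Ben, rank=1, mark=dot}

Out, Out, In, Out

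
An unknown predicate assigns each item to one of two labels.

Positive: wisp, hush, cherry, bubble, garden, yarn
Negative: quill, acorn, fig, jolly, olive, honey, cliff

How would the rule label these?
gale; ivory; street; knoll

Positive, Negative, Positive, Negative

Looking at the examples, the only property every 'Positive' case has and every 'Negative' case lacks is: even length.
gale: Positive (length 4). ivory: Negative (length 5). street: Positive (length 6). knoll: Negative (length 5).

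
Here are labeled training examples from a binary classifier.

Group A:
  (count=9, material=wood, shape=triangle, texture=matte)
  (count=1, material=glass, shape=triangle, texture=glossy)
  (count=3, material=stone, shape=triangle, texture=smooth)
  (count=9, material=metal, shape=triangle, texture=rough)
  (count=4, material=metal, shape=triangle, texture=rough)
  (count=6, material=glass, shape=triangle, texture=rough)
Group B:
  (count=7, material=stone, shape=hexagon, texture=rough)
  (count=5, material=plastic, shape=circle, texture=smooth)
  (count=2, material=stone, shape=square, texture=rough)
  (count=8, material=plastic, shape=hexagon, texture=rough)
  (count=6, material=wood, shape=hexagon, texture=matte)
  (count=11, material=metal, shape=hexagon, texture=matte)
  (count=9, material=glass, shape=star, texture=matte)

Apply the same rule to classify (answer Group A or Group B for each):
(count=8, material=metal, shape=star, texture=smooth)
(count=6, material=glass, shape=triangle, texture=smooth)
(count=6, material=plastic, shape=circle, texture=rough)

Group B, Group A, Group B

The classifier is using: shape is triangle.
Group B: (count=8, material=metal, shape=star, texture=smooth), since shape is star.
Group A: (count=6, material=glass, shape=triangle, texture=smooth), since shape is triangle.
Group B: (count=6, material=plastic, shape=circle, texture=rough), since shape is circle.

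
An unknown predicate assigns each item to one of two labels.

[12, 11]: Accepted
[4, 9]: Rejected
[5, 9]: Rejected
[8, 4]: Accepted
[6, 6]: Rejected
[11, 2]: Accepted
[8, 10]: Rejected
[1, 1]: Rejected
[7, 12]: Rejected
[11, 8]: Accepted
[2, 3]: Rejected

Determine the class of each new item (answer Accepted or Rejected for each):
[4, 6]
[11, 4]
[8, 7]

A rule that fits every label: first > second — true of each 'Accepted' example, false of each 'Rejected' one.
[4, 6]: 4 < 6, fails this test → Rejected. [11, 4]: 11 > 4, matches → Accepted. [8, 7]: 8 > 7, matches → Accepted.

Rejected, Accepted, Accepted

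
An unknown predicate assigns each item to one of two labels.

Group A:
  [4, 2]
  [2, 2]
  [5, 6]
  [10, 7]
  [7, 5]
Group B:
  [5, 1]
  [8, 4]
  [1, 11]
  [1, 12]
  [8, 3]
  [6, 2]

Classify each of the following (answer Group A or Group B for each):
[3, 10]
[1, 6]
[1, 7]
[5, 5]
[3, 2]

Group B, Group B, Group B, Group A, Group A

Every 'Group A' example satisfies: |first − second| ≤ 3. None of the 'Group B' examples do.
[3, 10] → |3−10| = 7 → Group B. [1, 6] → |1−6| = 5 → Group B. [1, 7] → |1−7| = 6 → Group B. [5, 5] → |5−5| = 0 → Group A. [3, 2] → |3−2| = 1 → Group A.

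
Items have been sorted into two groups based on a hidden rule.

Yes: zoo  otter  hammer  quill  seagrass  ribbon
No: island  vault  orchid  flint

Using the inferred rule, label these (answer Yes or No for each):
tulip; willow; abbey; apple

No, Yes, Yes, Yes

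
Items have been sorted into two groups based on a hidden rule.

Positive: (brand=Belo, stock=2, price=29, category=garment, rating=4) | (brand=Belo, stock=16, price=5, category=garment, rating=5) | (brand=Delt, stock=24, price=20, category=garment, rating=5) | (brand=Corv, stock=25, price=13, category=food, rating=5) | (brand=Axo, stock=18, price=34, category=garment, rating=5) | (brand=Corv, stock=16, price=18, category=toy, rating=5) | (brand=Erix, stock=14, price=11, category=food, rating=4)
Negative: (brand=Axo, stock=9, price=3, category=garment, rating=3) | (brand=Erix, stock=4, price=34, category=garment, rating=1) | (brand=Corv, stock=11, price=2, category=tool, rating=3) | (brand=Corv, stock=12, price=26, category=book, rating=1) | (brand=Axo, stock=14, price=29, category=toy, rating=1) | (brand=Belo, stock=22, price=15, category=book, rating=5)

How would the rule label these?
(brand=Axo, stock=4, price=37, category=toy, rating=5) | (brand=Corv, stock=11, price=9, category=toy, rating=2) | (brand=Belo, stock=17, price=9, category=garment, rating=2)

A rule that fits every label: rating ≥ 4 AND price ≠ 15 — true of each 'Positive' example, false of each 'Negative' one.
(brand=Axo, stock=4, price=37, category=toy, rating=5): Positive (rating = 5, price = 37).
(brand=Corv, stock=11, price=9, category=toy, rating=2): Negative (rating = 2, price = 9).
(brand=Belo, stock=17, price=9, category=garment, rating=2): Negative (rating = 2, price = 9).

Positive, Negative, Negative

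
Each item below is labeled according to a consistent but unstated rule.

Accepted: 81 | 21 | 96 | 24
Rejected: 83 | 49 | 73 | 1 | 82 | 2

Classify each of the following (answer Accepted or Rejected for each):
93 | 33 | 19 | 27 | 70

The pattern is that an item is 'Accepted' exactly when: multiple of 3.
93: 93 = 3·31 — passes, so Accepted.
33: 33 = 3·11 — passes, so Accepted.
19: 19 = 3·6 + 1 — does not pass, so Rejected.
27: 27 = 3·9 — passes, so Accepted.
70: 70 = 3·23 + 1 — does not pass, so Rejected.

Accepted, Accepted, Rejected, Accepted, Rejected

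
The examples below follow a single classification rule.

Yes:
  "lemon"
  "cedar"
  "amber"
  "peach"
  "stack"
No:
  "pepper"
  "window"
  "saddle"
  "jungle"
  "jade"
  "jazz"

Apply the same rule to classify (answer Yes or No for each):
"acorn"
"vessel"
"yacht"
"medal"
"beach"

The common property of the 'Yes' items is: odd length. No 'No' item has it.
"acorn" → length 5 → Yes. "vessel" → length 6 → No. "yacht" → length 5 → Yes. "medal" → length 5 → Yes. "beach" → length 5 → Yes.

Yes, No, Yes, Yes, Yes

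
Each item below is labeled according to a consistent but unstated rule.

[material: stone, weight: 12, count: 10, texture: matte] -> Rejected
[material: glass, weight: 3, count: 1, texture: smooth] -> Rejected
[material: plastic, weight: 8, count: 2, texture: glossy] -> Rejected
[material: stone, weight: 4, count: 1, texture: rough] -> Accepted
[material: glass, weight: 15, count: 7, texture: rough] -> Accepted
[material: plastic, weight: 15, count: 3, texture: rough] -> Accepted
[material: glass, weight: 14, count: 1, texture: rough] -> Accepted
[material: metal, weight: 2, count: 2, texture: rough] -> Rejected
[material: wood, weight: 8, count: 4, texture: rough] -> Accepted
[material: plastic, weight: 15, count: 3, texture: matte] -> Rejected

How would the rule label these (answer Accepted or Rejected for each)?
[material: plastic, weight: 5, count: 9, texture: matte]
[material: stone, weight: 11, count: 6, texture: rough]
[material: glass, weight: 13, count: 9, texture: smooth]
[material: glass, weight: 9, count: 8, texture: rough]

Rejected, Accepted, Rejected, Accepted

The distinguishing property — texture is rough AND weight ≥ 3 — holds for all the 'Accepted' cases and none of the 'Rejected' cases.
[material: plastic, weight: 5, count: 9, texture: matte]: Rejected (texture is matte, weight = 5).
[material: stone, weight: 11, count: 6, texture: rough]: Accepted (texture is rough, weight = 11).
[material: glass, weight: 13, count: 9, texture: smooth]: Rejected (texture is smooth, weight = 13).
[material: glass, weight: 9, count: 8, texture: rough]: Accepted (texture is rough, weight = 9).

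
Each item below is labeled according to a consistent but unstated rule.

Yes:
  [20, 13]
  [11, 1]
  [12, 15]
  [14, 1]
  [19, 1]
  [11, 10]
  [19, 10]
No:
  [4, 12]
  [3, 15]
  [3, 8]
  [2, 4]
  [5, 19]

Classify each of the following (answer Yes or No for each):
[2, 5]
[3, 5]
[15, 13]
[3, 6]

No, No, Yes, No

One predicate separates the groups cleanly: first ≥ 8.
[2, 5]: No (first 2). [3, 5]: No (first 3). [15, 13]: Yes (first 15). [3, 6]: No (first 3).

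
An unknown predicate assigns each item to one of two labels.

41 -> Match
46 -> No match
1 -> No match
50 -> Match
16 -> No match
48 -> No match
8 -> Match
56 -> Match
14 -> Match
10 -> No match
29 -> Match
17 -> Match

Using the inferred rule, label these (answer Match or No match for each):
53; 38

Comparing the two groups points to one rule — ≡ 2 (mod 3).
53 → 53 mod 3 = 2 → Match. 38 → 38 mod 3 = 2 → Match.

Match, Match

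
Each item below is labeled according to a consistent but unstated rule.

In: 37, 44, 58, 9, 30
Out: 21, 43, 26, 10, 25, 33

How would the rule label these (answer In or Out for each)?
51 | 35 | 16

Rule: ≡ 2 (mod 7). This holds for each 'In' example and fails for each 'Out' one.
51: 51 mod 7 = 2, checks out → In.
35: 35 mod 7 = 0, does not satisfy this → Out.
16: 16 mod 7 = 2, checks out → In.

In, Out, In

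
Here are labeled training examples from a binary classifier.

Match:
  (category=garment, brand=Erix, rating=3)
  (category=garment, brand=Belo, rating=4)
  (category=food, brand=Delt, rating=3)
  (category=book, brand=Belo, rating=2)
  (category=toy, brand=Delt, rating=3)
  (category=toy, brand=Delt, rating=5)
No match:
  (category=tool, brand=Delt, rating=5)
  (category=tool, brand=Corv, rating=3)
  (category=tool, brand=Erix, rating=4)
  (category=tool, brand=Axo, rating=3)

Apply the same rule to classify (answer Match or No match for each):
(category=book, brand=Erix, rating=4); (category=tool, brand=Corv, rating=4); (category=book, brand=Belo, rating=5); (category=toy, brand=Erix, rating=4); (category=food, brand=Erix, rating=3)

Match, No match, Match, Match, Match

Looking at the examples, the only property every 'Match' case has and every 'No match' case lacks is: category is not tool.
(category=book, brand=Erix, rating=4) → category is book → Match. (category=tool, brand=Corv, rating=4) → category is tool → No match. (category=book, brand=Belo, rating=5) → category is book → Match. (category=toy, brand=Erix, rating=4) → category is toy → Match. (category=food, brand=Erix, rating=3) → category is food → Match.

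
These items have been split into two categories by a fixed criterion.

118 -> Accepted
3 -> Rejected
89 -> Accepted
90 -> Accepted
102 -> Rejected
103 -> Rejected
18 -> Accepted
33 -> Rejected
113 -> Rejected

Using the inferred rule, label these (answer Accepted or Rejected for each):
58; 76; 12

Accepted, Accepted, Rejected

The classifier is using: digit sum ≥ 7.
58 → digit sum 5+8 = 13 → Accepted. 76 → digit sum 7+6 = 13 → Accepted. 12 → digit sum 1+2 = 3 → Rejected.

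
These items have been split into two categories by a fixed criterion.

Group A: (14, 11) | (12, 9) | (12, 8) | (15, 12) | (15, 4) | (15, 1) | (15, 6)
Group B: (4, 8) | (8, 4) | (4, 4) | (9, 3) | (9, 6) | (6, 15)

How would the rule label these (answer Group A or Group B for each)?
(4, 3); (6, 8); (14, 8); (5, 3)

Group B, Group B, Group A, Group B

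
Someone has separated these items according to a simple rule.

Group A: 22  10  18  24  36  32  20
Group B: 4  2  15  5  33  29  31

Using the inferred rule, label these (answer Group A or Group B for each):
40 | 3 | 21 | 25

The simplest hypothesis consistent with all the labels is: even AND at least 5.
40 — 40 is even, 40 ≥ 5, hence Group A. 3 — 3 is odd, 3 < 5, hence Group B. 21 — 21 is odd, 21 ≥ 5, hence Group B. 25 — 25 is odd, 25 ≥ 5, hence Group B.

Group A, Group B, Group B, Group B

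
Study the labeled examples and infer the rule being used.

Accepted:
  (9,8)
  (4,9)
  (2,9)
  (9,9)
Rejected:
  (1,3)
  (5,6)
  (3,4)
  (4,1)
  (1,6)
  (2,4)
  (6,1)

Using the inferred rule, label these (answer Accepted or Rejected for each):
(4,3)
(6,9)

One predicate separates the groups cleanly: second ≥ 8.

Rejected, Accepted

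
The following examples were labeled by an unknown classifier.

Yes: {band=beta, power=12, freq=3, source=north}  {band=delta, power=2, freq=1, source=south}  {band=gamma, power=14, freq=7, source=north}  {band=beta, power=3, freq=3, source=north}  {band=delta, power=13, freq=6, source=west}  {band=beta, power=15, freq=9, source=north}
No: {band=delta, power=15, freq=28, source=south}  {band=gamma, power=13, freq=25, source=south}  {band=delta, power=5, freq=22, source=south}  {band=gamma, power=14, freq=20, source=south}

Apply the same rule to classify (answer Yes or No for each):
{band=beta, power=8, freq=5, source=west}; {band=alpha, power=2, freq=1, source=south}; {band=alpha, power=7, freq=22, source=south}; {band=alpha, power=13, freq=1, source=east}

Yes, Yes, No, Yes

The rule appears to be: freq ≤ 9.
{band=beta, power=8, freq=5, source=west} → freq = 5 → Yes.
{band=alpha, power=2, freq=1, source=south} → freq = 1 → Yes.
{band=alpha, power=7, freq=22, source=south} → freq = 22 → No.
{band=alpha, power=13, freq=1, source=east} → freq = 1 → Yes.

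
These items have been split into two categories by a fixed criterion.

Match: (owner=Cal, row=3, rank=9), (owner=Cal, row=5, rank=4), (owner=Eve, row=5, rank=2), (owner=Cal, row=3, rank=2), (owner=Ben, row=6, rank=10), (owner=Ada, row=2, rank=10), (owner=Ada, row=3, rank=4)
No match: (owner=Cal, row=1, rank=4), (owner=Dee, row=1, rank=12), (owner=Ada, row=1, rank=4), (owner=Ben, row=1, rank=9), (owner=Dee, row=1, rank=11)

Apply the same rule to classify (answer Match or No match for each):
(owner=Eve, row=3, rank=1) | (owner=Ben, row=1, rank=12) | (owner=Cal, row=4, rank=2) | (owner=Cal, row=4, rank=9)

A rule that fits every label: row ≥ 2 — true of each 'Match' example, false of each 'No match' one.
(owner=Eve, row=3, rank=1): row = 3, matches → Match.
(owner=Ben, row=1, rank=12): row = 1, doesn't match → No match.
(owner=Cal, row=4, rank=2): row = 4, matches → Match.
(owner=Cal, row=4, rank=9): row = 4, matches → Match.

Match, No match, Match, Match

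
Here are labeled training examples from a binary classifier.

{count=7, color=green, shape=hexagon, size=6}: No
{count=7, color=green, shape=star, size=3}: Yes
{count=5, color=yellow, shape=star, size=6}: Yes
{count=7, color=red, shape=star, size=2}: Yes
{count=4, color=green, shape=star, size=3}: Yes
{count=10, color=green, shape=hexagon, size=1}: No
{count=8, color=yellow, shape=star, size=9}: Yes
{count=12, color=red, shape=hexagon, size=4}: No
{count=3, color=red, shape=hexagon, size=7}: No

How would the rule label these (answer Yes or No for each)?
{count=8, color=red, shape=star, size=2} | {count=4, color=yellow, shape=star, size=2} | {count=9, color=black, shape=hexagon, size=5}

The classifier is using: shape is star.

Yes, Yes, No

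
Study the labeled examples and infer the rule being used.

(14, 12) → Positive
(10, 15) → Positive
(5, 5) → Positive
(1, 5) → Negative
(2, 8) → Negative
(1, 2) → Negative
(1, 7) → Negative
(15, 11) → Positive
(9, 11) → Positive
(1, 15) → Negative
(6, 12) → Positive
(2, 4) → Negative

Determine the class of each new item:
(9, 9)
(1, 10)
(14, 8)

Positive, Negative, Positive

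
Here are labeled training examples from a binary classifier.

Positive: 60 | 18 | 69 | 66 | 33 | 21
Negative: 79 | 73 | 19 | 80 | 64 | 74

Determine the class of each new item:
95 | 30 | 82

Negative, Positive, Negative

The simplest hypothesis consistent with all the labels is: multiple of 3.
Negative: 95, since 95 = 3·31 + 2. Positive: 30, since 30 = 3·10. Negative: 82, since 82 = 3·27 + 1.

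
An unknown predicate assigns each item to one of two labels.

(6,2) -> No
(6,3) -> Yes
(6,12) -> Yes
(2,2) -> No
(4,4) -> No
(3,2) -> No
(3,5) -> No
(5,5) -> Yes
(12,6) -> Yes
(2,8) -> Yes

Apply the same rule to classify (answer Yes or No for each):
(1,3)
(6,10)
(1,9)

The common property of the 'Yes' items is: sum ≥ 9. No 'No' item has it.

No, Yes, Yes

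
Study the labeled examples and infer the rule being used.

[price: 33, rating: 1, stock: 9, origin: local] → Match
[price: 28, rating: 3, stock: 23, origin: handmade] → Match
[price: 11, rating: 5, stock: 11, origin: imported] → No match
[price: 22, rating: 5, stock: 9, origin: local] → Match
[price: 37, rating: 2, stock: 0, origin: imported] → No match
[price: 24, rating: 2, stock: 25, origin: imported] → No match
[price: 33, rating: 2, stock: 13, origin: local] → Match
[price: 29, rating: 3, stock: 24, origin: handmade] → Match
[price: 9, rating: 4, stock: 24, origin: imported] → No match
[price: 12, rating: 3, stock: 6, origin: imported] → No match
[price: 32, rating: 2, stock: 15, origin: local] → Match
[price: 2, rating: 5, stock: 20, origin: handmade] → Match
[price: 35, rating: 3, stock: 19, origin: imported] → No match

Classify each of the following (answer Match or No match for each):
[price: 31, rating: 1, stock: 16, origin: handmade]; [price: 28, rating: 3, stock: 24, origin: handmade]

The pattern is that an item is 'Match' exactly when: origin is not imported.
[price: 31, rating: 1, stock: 16, origin: handmade]: Match (origin is handmade). [price: 28, rating: 3, stock: 24, origin: handmade]: Match (origin is handmade).

Match, Match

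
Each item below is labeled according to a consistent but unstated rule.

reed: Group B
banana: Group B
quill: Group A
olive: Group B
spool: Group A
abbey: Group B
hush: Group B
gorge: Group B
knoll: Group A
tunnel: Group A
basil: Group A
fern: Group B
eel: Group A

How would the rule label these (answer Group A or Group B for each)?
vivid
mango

Checking candidate rules against both groups, what survives is: ends with 'l'.
vivid: Group B (ends with 'd').
mango: Group B (ends with 'o').

Group B, Group B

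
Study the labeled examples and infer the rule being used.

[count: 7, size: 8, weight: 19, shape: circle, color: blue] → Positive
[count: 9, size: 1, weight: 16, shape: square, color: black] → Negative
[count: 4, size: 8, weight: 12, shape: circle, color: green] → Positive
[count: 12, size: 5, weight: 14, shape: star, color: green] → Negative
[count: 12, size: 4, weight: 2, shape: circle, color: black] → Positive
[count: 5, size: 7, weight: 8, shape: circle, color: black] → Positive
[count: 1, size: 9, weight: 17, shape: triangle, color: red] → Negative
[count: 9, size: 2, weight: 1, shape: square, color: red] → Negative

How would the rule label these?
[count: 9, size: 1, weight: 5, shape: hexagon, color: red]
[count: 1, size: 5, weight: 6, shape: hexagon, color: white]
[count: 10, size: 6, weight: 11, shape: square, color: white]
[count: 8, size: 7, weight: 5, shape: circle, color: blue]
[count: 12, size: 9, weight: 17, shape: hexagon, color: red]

Negative, Negative, Negative, Positive, Negative

Checking candidate rules against both groups, what survives is: shape is circle.
[count: 9, size: 1, weight: 5, shape: hexagon, color: red] → shape is hexagon → Negative.
[count: 1, size: 5, weight: 6, shape: hexagon, color: white] → shape is hexagon → Negative.
[count: 10, size: 6, weight: 11, shape: square, color: white] → shape is square → Negative.
[count: 8, size: 7, weight: 5, shape: circle, color: blue] → shape is circle → Positive.
[count: 12, size: 9, weight: 17, shape: hexagon, color: red] → shape is hexagon → Negative.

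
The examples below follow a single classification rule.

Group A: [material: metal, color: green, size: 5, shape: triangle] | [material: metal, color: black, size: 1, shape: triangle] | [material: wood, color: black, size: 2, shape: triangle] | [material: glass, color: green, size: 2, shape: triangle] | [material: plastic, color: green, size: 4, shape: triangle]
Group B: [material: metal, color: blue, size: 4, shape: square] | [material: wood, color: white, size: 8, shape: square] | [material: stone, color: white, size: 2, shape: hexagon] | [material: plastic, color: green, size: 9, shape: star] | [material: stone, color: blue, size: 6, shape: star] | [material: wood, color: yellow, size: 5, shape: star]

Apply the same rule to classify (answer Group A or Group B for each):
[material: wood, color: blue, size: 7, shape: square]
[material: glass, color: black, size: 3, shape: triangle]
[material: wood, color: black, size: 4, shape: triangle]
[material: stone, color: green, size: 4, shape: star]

Group B, Group A, Group A, Group B

Every 'Group A' example satisfies: shape is triangle. None of the 'Group B' examples do.
[material: wood, color: blue, size: 7, shape: square] — shape is square, hence Group B. [material: glass, color: black, size: 3, shape: triangle] — shape is triangle, hence Group A. [material: wood, color: black, size: 4, shape: triangle] — shape is triangle, hence Group A. [material: stone, color: green, size: 4, shape: star] — shape is star, hence Group B.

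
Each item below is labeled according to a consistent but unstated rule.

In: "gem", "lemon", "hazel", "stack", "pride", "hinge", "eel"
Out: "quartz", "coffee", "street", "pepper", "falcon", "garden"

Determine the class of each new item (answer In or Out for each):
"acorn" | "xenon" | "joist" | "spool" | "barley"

In, In, In, In, Out

All 'In' examples share one property — odd length — and every 'Out' example lacks it.
"acorn" — length 5, hence In.
"xenon" — length 5, hence In.
"joist" — length 5, hence In.
"spool" — length 5, hence In.
"barley" — length 6, hence Out.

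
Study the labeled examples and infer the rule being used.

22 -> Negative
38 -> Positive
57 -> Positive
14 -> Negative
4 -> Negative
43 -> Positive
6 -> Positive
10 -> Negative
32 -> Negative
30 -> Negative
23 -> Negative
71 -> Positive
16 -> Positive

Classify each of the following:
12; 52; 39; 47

Negative, Positive, Positive, Positive

Rule: digit sum ≥ 6. This holds for each 'Positive' example and fails for each 'Negative' one.
12: Negative (digit sum 1+2 = 3). 52: Positive (digit sum 5+2 = 7). 39: Positive (digit sum 3+9 = 12). 47: Positive (digit sum 4+7 = 11).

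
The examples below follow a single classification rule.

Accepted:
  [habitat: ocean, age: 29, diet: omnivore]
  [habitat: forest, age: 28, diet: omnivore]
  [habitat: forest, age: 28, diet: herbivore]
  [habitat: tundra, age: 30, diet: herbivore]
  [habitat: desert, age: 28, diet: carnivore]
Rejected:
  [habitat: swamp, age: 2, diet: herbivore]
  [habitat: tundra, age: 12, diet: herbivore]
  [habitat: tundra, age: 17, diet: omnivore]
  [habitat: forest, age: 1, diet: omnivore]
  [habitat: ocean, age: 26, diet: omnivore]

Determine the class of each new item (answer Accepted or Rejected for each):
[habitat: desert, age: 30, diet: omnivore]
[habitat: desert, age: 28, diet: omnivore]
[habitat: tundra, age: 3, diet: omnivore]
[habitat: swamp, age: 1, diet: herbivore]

The common property of the 'Accepted' items is: age ≥ 28. No 'Rejected' item has it.

Accepted, Accepted, Rejected, Rejected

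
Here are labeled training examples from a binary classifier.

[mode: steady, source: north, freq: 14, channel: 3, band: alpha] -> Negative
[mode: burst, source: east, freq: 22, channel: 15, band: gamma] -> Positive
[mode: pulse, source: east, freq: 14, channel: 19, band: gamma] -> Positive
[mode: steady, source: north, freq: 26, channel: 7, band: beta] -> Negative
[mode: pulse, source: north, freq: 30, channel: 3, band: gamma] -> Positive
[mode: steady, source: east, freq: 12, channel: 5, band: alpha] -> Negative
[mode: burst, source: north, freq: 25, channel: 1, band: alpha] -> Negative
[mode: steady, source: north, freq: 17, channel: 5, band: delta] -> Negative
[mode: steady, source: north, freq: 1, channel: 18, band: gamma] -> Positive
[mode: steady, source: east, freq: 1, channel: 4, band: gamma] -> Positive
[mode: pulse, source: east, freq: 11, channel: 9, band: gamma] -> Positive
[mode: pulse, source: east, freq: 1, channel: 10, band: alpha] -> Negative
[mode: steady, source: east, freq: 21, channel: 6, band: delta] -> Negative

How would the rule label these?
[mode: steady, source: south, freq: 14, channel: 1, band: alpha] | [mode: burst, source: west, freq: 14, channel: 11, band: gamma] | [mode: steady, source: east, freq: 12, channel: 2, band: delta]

Negative, Positive, Negative

Comparing the two groups points to one rule — band is gamma.
[mode: steady, source: south, freq: 14, channel: 1, band: alpha] — band is alpha, hence Negative.
[mode: burst, source: west, freq: 14, channel: 11, band: gamma] — band is gamma, hence Positive.
[mode: steady, source: east, freq: 12, channel: 2, band: delta] — band is delta, hence Negative.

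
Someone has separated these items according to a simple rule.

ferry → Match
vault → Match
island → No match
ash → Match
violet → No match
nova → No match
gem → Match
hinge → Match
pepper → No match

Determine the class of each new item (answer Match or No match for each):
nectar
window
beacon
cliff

No match, No match, No match, Match

Comparing the two groups points to one rule — odd length.
nectar: length 6, does not fit → No match.
window: length 6, does not fit → No match.
beacon: length 6, does not fit → No match.
cliff: length 5, meets the rule → Match.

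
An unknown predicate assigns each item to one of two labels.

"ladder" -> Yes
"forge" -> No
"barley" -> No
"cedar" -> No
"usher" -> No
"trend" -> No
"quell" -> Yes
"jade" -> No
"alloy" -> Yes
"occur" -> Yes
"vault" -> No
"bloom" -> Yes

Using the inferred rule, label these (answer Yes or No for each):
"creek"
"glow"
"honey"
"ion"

Yes, No, No, No

'Yes' ⟺ has a double letter.
"creek" — 'ee' doubled, hence Yes. "glow" — no doubled letter, hence No. "honey" — no doubled letter, hence No. "ion" — no doubled letter, hence No.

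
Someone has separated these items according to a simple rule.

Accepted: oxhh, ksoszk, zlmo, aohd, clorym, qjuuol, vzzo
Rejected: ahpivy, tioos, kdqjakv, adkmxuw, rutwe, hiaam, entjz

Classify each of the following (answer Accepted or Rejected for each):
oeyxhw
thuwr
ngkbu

Accepted, Rejected, Rejected

The simplest hypothesis consistent with all the labels is: even length AND contains 'o'.
oeyxhw: Accepted (length 6, has 'o'). thuwr: Rejected (length 5, no 'o'). ngkbu: Rejected (length 5, no 'o').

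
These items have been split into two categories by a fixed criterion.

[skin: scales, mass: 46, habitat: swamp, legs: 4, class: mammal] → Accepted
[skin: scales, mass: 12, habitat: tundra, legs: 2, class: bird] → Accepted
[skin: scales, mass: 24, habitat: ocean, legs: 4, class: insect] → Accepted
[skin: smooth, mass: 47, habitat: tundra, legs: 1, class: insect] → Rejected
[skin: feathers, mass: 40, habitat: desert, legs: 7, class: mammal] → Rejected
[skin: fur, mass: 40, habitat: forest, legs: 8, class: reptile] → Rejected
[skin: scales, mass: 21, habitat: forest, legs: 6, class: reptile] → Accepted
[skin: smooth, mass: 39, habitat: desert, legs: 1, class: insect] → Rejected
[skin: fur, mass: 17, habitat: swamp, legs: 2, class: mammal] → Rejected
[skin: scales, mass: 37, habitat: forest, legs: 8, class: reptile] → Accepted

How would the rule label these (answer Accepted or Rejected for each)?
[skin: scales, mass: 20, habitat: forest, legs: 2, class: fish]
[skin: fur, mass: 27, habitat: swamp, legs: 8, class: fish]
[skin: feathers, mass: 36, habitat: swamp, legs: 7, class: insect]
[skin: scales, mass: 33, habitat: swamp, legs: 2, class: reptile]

Looking at the examples, the only property every 'Accepted' case has and every 'Rejected' case lacks is: skin is scales.
[skin: scales, mass: 20, habitat: forest, legs: 2, class: fish]: skin is scales — has this property, so Accepted.
[skin: fur, mass: 27, habitat: swamp, legs: 8, class: fish]: skin is fur — does not fit, so Rejected.
[skin: feathers, mass: 36, habitat: swamp, legs: 7, class: insect]: skin is feathers — does not fit, so Rejected.
[skin: scales, mass: 33, habitat: swamp, legs: 2, class: reptile]: skin is scales — has this property, so Accepted.

Accepted, Rejected, Rejected, Accepted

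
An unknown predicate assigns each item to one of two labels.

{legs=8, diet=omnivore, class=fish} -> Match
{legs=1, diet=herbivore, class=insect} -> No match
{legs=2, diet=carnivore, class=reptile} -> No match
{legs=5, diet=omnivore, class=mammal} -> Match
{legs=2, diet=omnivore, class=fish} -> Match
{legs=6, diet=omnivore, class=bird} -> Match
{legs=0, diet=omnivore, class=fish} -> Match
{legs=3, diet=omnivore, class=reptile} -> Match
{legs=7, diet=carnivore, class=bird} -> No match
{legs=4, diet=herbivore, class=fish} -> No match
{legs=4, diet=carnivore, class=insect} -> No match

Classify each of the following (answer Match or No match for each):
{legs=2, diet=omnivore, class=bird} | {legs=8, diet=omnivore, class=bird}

Match, Match

Looking at the examples, the only property every 'Match' case has and every 'No match' case lacks is: diet is omnivore.
{legs=2, diet=omnivore, class=bird} → diet is omnivore → Match. {legs=8, diet=omnivore, class=bird} → diet is omnivore → Match.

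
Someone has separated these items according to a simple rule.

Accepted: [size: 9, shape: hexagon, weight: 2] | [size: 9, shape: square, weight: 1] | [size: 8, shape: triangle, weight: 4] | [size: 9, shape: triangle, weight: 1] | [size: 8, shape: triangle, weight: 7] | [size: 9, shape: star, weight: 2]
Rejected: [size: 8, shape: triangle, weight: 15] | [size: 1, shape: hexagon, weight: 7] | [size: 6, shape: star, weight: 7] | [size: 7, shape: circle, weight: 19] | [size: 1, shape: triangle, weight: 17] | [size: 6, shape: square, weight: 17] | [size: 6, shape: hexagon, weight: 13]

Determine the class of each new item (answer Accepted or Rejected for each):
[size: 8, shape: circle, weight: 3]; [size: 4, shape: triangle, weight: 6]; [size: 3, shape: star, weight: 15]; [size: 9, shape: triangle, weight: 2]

Accepted, Rejected, Rejected, Accepted

The common property of the 'Accepted' items is: size ≥ 7 AND weight ≤ 7. No 'Rejected' item has it.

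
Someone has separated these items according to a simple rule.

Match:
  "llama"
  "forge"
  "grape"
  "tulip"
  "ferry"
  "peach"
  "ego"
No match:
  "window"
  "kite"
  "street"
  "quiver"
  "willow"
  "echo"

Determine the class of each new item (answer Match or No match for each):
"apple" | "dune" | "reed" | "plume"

Match, No match, No match, Match

A rule that fits every label: odd length — true of each 'Match' example, false of each 'No match' one.
Match: "apple", since length 5.
No match: "dune", since length 4.
No match: "reed", since length 4.
Match: "plume", since length 5.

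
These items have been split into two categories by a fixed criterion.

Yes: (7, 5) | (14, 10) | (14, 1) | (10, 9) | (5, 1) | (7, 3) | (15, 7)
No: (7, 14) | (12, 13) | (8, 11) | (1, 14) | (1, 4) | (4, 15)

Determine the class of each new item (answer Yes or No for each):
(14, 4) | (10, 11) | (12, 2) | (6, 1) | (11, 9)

Yes, No, Yes, Yes, Yes

The distinguishing property — first > second — holds for all the 'Yes' cases and none of the 'No' cases.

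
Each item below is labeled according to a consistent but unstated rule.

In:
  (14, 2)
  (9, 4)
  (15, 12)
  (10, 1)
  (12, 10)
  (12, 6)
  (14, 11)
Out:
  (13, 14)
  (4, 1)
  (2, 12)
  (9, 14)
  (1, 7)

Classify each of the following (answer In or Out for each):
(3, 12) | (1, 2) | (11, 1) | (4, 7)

Out, Out, In, Out

One predicate separates the groups cleanly: first > second AND sum ≥ 8.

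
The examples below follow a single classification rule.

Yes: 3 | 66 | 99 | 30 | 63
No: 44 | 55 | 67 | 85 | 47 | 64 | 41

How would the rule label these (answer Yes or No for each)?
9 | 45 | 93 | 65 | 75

Yes, Yes, Yes, No, Yes

Rule: multiple of 3. This holds for each 'Yes' example and fails for each 'No' one.
9 — 9 = 3·3, hence Yes. 45 — 45 = 3·15, hence Yes. 93 — 93 = 3·31, hence Yes. 65 — 65 = 3·21 + 2, hence No. 75 — 75 = 3·25, hence Yes.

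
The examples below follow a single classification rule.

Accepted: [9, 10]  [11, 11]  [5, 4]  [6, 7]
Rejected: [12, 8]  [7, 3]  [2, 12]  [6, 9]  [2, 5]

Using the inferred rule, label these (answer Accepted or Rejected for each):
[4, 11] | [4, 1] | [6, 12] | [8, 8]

Rejected, Rejected, Rejected, Accepted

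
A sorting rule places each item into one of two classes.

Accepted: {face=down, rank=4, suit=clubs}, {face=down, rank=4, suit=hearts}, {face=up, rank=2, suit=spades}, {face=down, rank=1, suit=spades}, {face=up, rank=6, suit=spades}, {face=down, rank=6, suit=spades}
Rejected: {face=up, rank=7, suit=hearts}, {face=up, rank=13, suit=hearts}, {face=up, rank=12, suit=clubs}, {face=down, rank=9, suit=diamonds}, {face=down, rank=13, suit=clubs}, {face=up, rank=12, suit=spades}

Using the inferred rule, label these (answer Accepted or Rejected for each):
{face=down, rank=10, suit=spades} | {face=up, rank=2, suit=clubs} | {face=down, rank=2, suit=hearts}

Rejected, Accepted, Accepted

A rule that fits every label: rank ≤ 6 — true of each 'Accepted' example, false of each 'Rejected' one.
{face=down, rank=10, suit=spades} — rank = 10, hence Rejected.
{face=up, rank=2, suit=clubs} — rank = 2, hence Accepted.
{face=down, rank=2, suit=hearts} — rank = 2, hence Accepted.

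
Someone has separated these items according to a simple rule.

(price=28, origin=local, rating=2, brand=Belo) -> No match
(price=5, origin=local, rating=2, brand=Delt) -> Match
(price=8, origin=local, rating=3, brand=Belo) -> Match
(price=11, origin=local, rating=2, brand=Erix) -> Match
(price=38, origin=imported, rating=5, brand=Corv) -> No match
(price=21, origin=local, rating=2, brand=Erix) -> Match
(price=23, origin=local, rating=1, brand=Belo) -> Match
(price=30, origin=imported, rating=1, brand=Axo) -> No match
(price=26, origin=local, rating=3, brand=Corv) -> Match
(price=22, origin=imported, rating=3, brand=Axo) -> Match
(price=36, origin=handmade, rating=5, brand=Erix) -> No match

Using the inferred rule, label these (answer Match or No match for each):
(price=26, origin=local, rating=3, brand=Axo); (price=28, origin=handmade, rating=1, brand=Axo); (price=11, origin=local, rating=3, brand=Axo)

The classifier is using: price ≤ 26.
(price=26, origin=local, rating=3, brand=Axo) → price = 26 → Match.
(price=28, origin=handmade, rating=1, brand=Axo) → price = 28 → No match.
(price=11, origin=local, rating=3, brand=Axo) → price = 11 → Match.

Match, No match, Match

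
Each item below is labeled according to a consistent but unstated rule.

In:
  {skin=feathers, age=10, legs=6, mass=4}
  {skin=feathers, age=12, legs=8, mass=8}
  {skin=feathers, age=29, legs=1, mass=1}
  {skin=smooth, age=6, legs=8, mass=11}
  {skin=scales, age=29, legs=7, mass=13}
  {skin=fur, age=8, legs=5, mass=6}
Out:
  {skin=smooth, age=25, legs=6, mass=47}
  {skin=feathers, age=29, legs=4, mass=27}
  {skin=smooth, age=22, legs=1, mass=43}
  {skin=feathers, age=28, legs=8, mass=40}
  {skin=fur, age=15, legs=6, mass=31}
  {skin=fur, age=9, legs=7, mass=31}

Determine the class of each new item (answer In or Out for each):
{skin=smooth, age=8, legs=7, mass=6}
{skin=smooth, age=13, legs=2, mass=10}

In, In

The classifier is using: mass ≤ 13.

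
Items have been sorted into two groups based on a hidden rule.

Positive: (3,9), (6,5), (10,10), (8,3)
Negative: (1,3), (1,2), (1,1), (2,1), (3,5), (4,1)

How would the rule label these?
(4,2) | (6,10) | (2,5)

The rule appears to be: sum ≥ 11.
(4,2): 4+2 = 6 — lacks this property, so Negative. (6,10): 6+10 = 16 — has this property, so Positive. (2,5): 2+5 = 7 — lacks this property, so Negative.

Negative, Positive, Negative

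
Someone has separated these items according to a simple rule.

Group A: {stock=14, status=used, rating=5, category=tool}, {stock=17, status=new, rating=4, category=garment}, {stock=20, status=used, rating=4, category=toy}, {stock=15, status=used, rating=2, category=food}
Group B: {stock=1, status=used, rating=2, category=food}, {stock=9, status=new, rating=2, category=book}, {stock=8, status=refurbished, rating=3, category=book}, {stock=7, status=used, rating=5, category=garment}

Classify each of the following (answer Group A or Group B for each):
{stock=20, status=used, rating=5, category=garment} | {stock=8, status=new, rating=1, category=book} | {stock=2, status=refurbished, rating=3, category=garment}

The common property of the 'Group A' items is: stock ≥ 14. No 'Group B' item has it.
{stock=20, status=used, rating=5, category=garment}: stock = 20, satisfies this → Group A. {stock=8, status=new, rating=1, category=book}: stock = 8, fails the rule → Group B. {stock=2, status=refurbished, rating=3, category=garment}: stock = 2, fails the rule → Group B.

Group A, Group B, Group B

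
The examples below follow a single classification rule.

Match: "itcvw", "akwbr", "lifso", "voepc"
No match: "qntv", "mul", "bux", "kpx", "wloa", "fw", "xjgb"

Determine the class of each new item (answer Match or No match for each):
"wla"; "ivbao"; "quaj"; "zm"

No match, Match, No match, No match

One predicate separates the groups cleanly: length 5.
"wla": No match (length 3). "ivbao": Match (length 5). "quaj": No match (length 4). "zm": No match (length 2).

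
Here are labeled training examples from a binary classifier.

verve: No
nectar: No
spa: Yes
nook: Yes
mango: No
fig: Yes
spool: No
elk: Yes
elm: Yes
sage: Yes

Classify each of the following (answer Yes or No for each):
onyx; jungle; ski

The common property of the 'Yes' items is: length ≤ 4. No 'No' item has it.
Yes: onyx, since length 4. No: jungle, since length 6. Yes: ski, since length 3.

Yes, No, Yes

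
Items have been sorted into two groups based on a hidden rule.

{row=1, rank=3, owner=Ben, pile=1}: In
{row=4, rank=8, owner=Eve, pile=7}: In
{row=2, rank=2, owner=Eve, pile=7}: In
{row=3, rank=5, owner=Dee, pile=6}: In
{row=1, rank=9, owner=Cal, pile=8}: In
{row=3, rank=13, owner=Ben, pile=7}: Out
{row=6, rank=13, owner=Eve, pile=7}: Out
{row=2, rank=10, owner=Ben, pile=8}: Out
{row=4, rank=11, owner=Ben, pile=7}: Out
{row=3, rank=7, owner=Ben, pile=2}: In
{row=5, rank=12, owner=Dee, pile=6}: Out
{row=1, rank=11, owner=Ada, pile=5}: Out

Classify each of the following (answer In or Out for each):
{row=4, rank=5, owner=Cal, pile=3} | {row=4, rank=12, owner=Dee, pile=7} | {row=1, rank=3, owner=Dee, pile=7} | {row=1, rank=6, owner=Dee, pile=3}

In, Out, In, In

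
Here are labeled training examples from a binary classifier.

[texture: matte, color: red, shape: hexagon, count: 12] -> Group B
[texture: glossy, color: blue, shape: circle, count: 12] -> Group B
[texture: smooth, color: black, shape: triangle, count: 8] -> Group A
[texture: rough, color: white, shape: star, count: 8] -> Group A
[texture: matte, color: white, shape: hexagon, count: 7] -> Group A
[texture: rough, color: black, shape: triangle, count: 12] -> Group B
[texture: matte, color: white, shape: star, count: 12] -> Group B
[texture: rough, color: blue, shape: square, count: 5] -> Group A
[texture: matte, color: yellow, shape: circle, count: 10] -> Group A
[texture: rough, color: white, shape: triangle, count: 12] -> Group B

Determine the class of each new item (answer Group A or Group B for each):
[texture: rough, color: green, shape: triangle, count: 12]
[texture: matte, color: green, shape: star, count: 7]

One predicate separates the groups cleanly: count ≤ 10.
[texture: rough, color: green, shape: triangle, count: 12]: count = 12 — does not fit, so Group B.
[texture: matte, color: green, shape: star, count: 7]: count = 7 — passes, so Group A.

Group B, Group A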